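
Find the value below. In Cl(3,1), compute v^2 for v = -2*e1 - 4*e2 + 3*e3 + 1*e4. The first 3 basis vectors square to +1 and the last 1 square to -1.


v^2 = sum of c_i^2 * e_i^2
Positive signature terms (e_i^2 = +1): (-2)^2 + (-4)^2 + 3^2 = 29
Negative signature terms (e_j^2 = -1): 1^2 = 1
v^2 = 29 - 1 = 28


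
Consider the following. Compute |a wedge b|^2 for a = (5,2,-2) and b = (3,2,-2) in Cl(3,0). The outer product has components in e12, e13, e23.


a wedge b = (a1*b2 - a2*b1)*e12 + (a1*b3 - a3*b1)*e13 + (a2*b3 - a3*b2)*e23
e12 coeff: 5*2 - 2*3 = 10 - 6 = 4
e13 coeff: 5*(-2) - (-2)*3 = -10 - (-6) = -4
e23 coeff: 2*(-2) - (-2)*2 = -4 - (-4) = 0
|a wedge b|^2 = 4^2 + (-4)^2 + 0^2
= 16 + 16 + 0
= 32


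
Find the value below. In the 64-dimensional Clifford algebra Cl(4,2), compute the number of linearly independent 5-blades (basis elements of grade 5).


Number of grade-k basis blades in Cl(p,q) with n = p + q is C(n, k).
n = 4 + 2 = 6
C(6, 5) = 6! / (5! * 1!)
= 720 / (120 * 1)
= 6


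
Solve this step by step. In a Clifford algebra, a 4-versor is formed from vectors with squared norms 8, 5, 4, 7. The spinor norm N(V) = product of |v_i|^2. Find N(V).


Spinor norm N(V) = |v1|^2 * |v2|^2 * ... * |v4|^2
= 8 * 5 * 4 * 7
Running product: 8, 40, 160, 1120
N(V) = 1120


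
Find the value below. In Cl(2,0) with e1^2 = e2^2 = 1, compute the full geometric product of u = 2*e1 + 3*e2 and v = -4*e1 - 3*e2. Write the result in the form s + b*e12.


Expand: (2*e1 + 3*e2)(-4*e1 - 3*e2)
= 2*(-4)*e1e1 + 2*(-3)*e1e2 + 3*(-4)*e2e1 + 3*(-3)*e2e2
Using e1^2 = e2^2 = 1, e2e1 = -e1e2:
Scalar part s = 2*(-4) + 3*(-3) = -8 + (-9) = -17
Bivector part b = 2*(-3) - 3*(-4) = -6 - (-12) = 6
uv = -17 + 6*e12


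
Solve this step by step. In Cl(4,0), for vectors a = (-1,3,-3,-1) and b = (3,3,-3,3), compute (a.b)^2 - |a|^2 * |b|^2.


a . b = (-1)*3 + 3*3 + (-3)*(-3) + (-1)*3
= -3 + 9 + 9 + (-3) = 12
|a|^2 = (-1)^2 + 3^2 + (-3)^2 + (-1)^2 = 20
|b|^2 = 3^2 + 3^2 + (-3)^2 + 3^2 = 36
(a.b)^2 = 12^2 = 144
|a|^2 * |b|^2 = 20 * 36 = 720
Result = 144 - 720 = -576


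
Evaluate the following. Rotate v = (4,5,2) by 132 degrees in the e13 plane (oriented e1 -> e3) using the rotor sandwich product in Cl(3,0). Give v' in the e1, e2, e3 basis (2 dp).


Rotor R = cos(66deg) - sin(66deg)*e13
Rotation angle theta = 2 * 66 = 132 degrees in the e13 plane (e1 -> e3).
The component perpendicular to the plane (e2) is invariant: v'_2 = v2 = 5.00
cos(132deg) = -0.6691, sin(132deg) = 0.7431
v'_1 = v1*cos(theta) - v3*sin(theta) = 4*(-0.6691) - 2*0.7431 = -4.16
v'_3 = v1*sin(theta) + v3*cos(theta) = 4*0.7431 + 2*(-0.6691) = 1.63
v' = -4.16*e1 + 5.00*e2 + 1.63*e3


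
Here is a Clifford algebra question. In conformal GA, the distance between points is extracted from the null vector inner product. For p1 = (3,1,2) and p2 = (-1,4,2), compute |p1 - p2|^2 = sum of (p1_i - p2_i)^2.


p1 - p2 = (4, -3, 0)
|p1 - p2|^2 = 4^2 + (-3)^2 + 0^2
= 16 + 9 + 0
= 25


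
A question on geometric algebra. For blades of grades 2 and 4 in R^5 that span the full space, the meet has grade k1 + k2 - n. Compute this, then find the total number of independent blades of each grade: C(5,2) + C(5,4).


Meet grade = grade(A) + grade(B) - n
= 2 + 4 - 5 = 1
C(5,2) = 10
C(5,4) = 5
dim_A + dim_B = 10 + 5 = 15


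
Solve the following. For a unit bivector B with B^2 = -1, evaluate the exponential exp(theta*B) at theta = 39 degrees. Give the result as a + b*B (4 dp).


For a unit bivector B with B^2 = -1, the exponential series gives
e^(theta*B) = cos(theta) + sin(theta)*B (the GA analogue of Euler's formula).
theta = 39 degrees = 0.680678 rad
cos(39 deg) = 0.7771
sin(39 deg) = 0.6293
exp(theta*B) = 0.7771 + 0.6293*B


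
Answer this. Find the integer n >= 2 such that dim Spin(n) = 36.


dim Spin(n) = dim so(n) = n(n-1)/2.
Solve n(n-1)/2 = 36, i.e. n^2 - n - 72 = 0.
Discriminant = 1 + 8*36 = 289
n = (1 + sqrt(289))/2 = (1 + 17)/2 = 9


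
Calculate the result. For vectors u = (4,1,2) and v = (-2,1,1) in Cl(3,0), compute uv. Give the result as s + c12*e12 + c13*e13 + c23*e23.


In Cl(3,0): e_i^2 = 1, e_ie_j = -e_je_i for i != j.
Scalar part = u . v = 4*(-2) + 1*1 + 2*1
= -8 + 1 + 2 = -5
e12 coeff = 4*1 - 1*(-2) = 4 - (-2) = 6
e13 coeff = 4*1 - 2*(-2) = 4 - (-4) = 8
e23 coeff = 1*1 - 2*1 = 1 - 2 = -1
uv = -5 + 6*e12 + 8*e13 - 1*e23


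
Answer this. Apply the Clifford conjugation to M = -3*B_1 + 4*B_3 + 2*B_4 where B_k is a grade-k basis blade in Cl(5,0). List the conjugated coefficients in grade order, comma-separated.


Clifford conjugate sign for grade k: (-1)^(k(k+1)/2)
Grade 1: (-1)^(1*2/2) = (-1)^1 = -1, coeff -3 -> 3
Grade 3: (-1)^(3*4/2) = (-1)^6 = 1, coeff 4 -> 4
Grade 4: (-1)^(4*5/2) = (-1)^10 = 1, coeff 2 -> 2
Conjugated coefficients: 3, 4, 2


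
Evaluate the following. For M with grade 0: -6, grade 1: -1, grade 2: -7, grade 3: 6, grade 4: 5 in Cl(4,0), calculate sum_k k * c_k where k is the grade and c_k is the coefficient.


Grade-weighted sum = sum of grade_k * coefficient_k
0*(-6) = 0
1*(-1) = -1
2*(-7) = -14
3*6 = 18
4*5 = 20
Total = 0 + (-1) + (-14) + 18 + 20 = 23


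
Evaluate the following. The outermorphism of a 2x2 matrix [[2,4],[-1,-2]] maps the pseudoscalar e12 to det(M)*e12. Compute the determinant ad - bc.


The outermorphism of a linear map f sends e1^e2 to f(e1)^f(e2).
f(e1) = 2*e1 - 1*e2
f(e2) = 4*e1 - 2*e2
f(e1) ^ f(e2) = (2*e1 - 1*e2) ^ (4*e1 - 2*e2)
= 2*(-2)*e12 + (-1)*4*e21
= (-4 - (-4))*e12
= 0*e12
Coefficient = 0


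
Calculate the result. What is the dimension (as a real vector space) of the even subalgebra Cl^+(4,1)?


Even subalgebra dimension = 2^(n-1)
n = 4 + 1 = 5
2^(5 - 1) = 2^4 = 16
Verification: sum of C(5,k) for even k = 1 + 10 + 5 = 16
Result = 16


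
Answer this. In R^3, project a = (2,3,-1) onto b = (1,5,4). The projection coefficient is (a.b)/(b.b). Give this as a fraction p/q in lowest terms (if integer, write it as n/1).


Projection coefficient = (a . b) / (b . b)
a . b = 2*1 + 3*5 + (-1)*4
= 2 + 15 + (-4) = 13
b . b = 1^2 + 5^2 + 4^2
= 1 + 25 + 16 = 42
Coefficient = 13/42
In lowest terms: 13/42


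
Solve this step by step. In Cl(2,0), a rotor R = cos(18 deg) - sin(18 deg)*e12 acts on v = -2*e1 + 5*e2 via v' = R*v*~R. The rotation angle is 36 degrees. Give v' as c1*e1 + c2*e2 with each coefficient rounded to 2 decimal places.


Rotor R = cos(18deg) - sin(18deg)*e12
Rotation angle theta = 2 * 18 = 36 degrees
v' = R*v*~R rotates v by theta.
cos(36deg) = 0.8090, sin(36deg) = 0.5878
v'_1 = -2*cos(36deg) - 5*sin(36deg)
= -2*0.8090 - 5*0.5878
= -4.56
v'_2 = -2*sin(36deg) + 5*cos(36deg)
= -2*0.5878 + 5*0.8090
= 2.87
v' = -4.56*e1 + 2.87*e2


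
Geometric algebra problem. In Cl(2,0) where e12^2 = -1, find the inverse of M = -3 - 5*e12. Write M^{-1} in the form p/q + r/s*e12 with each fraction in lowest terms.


M = -3 - 5*e12, where e12^2 = -1.
Since M commutes with its reverse ~M = a - b*e12, M * ~M = a^2 - b^2*e12^2 = a^2 + b^2.
So M^{-1} = ~M / (a^2 + b^2) = (a - b*e12)/(a^2 + b^2).
a^2 + b^2 = 9 + 25 = 34
Scalar part = -3/34 = -3/34
Bivector coeff = 5/34 = 5/34
M^{-1} = -3/34 + 5/34*e12


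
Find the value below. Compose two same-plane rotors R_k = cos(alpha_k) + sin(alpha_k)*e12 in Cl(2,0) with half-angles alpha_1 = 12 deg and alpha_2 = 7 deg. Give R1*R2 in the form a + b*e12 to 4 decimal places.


Same-plane rotors commute and their half-angles add:
R1*R2 = cos(a1 + a2) + sin(a1 + a2)*e12.
a1 + a2 = 12 + 7 = 19 deg
cos(19 deg) = 0.9455
sin(19 deg) = 0.3256
R1*R2 = 0.9455 + 0.3256*e12


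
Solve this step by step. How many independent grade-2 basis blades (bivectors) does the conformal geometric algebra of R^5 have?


The conformal model of R^5 uses Cl(6,1) with m = 5 + 2 = 7 generators.
Number of grade-2 blades = C(m, 2) = C(7, 2)
= 7*6/2 = 21


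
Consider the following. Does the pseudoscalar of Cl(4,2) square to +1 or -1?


The pseudoscalar I = e1...e_n (product of all n generators) of Cl(p,q) satisfies I^2 = (-1)^(q + n(n-1)/2).
p = 4, q = 2, n = p + q = 6
n(n-1)/2 = 6 * 5 / 2 = 15
Exponent = q + n(n-1)/2 = 2 + 15 = 17
I^2 = (-1)^17 = -1


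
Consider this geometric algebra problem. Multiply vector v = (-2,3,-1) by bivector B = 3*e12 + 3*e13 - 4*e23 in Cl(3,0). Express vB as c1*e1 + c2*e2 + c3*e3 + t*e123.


vB has grade-1 (vector) and grade-3 (trivector) parts: vB = (v _| B) + (v ^ B).
Vector part <vB>_1:
  e1: -v2*b12 - v3*b13 = -(3)*(3) - (-1)*(3) = -6
  e2: v1*b12 - v3*b23 = (-2)*(3) - (-1)*(-4) = -10
  e3: v1*b13 + v2*b23 = (-2)*(3) + (3)*(-4) = -18
Trivector part <vB>_3:
  e123: v1*b23 - v2*b13 + v3*b12 = (-2)*(-4) - (3)*(3) + (-1)*(3) = -4
vB = -6*e1 - 10*e2 - 18*e3 - 4*e123


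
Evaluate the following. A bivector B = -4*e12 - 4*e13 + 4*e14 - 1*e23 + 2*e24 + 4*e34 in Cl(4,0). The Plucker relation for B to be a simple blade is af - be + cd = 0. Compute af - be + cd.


Plucker relation: af - be + cd
a*f = (-4)*4 = -16
b*e = (-4)*2 = -8
c*d = 4*(-1) = -4
af - be + cd = -16 - (-8) + (-4)
= -12


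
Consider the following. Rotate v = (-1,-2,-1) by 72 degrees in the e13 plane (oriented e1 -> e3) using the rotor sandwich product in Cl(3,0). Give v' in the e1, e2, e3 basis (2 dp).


Rotor R = cos(36deg) - sin(36deg)*e13
Rotation angle theta = 2 * 36 = 72 degrees in the e13 plane (e1 -> e3).
The component perpendicular to the plane (e2) is invariant: v'_2 = v2 = -2.00
cos(72deg) = 0.3090, sin(72deg) = 0.9511
v'_1 = v1*cos(theta) - v3*sin(theta) = -1*0.3090 - (-1)*0.9511 = 0.64
v'_3 = v1*sin(theta) + v3*cos(theta) = -1*0.9511 + (-1)*0.3090 = -1.26
v' = 0.64*e1 - 2.00*e2 - 1.26*e3


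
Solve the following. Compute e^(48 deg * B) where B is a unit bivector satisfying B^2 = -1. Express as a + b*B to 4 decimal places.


For a unit bivector B with B^2 = -1, the exponential series gives
e^(theta*B) = cos(theta) + sin(theta)*B (the GA analogue of Euler's formula).
theta = 48 degrees = 0.837758 rad
cos(48 deg) = 0.6691
sin(48 deg) = 0.7431
exp(theta*B) = 0.6691 + 0.7431*B


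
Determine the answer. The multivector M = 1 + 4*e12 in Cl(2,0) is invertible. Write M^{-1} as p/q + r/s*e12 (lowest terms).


M = 1 + 4*e12, where e12^2 = -1.
Since M commutes with its reverse ~M = a - b*e12, M * ~M = a^2 - b^2*e12^2 = a^2 + b^2.
So M^{-1} = ~M / (a^2 + b^2) = (a - b*e12)/(a^2 + b^2).
a^2 + b^2 = 1 + 16 = 17
Scalar part = 1/17 = 1/17
Bivector coeff = -4/17 = -4/17
M^{-1} = 1/17 - 4/17*e12


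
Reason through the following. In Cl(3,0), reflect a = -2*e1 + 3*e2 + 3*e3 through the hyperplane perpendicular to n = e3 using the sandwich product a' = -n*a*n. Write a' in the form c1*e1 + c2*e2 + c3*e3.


Reflection formula: a' = -n*a*n, with n = e3 (unit vector, n^2 = 1).
For reflection through hyperplane perp to e3:
The component along e3 flips sign, others stay.
a = (-2, 3, 3)
a' = (-2, 3, -3)
a' = -2*e1 + 3*e2 - 3*e3


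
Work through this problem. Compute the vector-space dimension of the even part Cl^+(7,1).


Even subalgebra dimension = 2^(n-1)
n = 7 + 1 = 8
2^(8 - 1) = 2^7 = 128
Verification: sum of C(8,k) for even k = 1 + 28 + 70 + 28 + 1 = 128
Result = 128


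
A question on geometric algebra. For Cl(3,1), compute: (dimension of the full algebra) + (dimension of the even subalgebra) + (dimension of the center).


n = 3 + 1 = 4
Total dim = 2^4 = 16
Even subalgebra dim = 2^3 = 8
n is even, so center dim = 1
Sum = 16 + 8 + 1 = 25


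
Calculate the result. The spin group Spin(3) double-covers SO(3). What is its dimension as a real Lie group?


Spin(n) double-covers SO(n); both have Lie algebra so(n) of dimension n(n-1)/2.
n = 3
n(n-1) = 3 * 2 = 6
dim Spin(3) = 6/2 = 3


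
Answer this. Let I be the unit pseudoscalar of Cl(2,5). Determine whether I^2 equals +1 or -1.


The pseudoscalar I = e1...e_n (product of all n generators) of Cl(p,q) satisfies I^2 = (-1)^(q + n(n-1)/2).
p = 2, q = 5, n = p + q = 7
n(n-1)/2 = 7 * 6 / 2 = 21
Exponent = q + n(n-1)/2 = 5 + 21 = 26
I^2 = (-1)^26 = +1


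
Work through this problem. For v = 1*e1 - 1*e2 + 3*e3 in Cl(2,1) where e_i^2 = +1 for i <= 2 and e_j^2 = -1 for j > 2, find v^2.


v^2 = sum of c_i^2 * e_i^2
Positive signature terms (e_i^2 = +1): 1^2 + (-1)^2 = 2
Negative signature terms (e_j^2 = -1): 3^2 = 9
v^2 = 2 - 9 = -7


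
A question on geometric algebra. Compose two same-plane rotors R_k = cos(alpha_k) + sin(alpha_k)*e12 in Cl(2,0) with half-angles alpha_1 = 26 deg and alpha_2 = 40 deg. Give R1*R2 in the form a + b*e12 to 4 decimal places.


Same-plane rotors commute and their half-angles add:
R1*R2 = cos(a1 + a2) + sin(a1 + a2)*e12.
a1 + a2 = 26 + 40 = 66 deg
cos(66 deg) = 0.4067
sin(66 deg) = 0.9135
R1*R2 = 0.4067 + 0.9135*e12


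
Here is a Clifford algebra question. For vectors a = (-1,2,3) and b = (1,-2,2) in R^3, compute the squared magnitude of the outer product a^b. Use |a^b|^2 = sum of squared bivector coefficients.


a wedge b = (a1*b2 - a2*b1)*e12 + (a1*b3 - a3*b1)*e13 + (a2*b3 - a3*b2)*e23
e12 coeff: (-1)*(-2) - 2*1 = 2 - 2 = 0
e13 coeff: (-1)*2 - 3*1 = -2 - 3 = -5
e23 coeff: 2*2 - 3*(-2) = 4 - (-6) = 10
|a wedge b|^2 = 0^2 + (-5)^2 + 10^2
= 0 + 25 + 100
= 125


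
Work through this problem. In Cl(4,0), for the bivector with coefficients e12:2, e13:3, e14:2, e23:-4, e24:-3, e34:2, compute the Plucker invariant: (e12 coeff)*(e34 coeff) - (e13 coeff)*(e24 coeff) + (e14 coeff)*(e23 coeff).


Plucker relation: af - be + cd
a*f = 2*2 = 4
b*e = 3*(-3) = -9
c*d = 2*(-4) = -8
af - be + cd = 4 - (-9) + (-8)
= 5


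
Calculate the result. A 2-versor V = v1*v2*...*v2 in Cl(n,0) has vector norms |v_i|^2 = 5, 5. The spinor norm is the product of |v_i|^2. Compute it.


Spinor norm N(V) = |v1|^2 * |v2|^2 * ... * |v2|^2
= 5 * 5
Running product: 5, 25
N(V) = 25


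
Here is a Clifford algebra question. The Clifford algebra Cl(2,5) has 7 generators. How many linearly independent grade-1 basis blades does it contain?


Number of grade-k basis blades in Cl(p,q) with n = p + q is C(n, k).
n = 2 + 5 = 7
C(7, 1) = 7! / (1! * 6!)
= 5040 / (1 * 720)
= 7


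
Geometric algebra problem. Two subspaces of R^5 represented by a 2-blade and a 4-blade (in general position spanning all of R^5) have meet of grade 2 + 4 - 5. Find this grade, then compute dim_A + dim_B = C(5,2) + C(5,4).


Meet grade = grade(A) + grade(B) - n
= 2 + 4 - 5 = 1
C(5,2) = 10
C(5,4) = 5
dim_A + dim_B = 10 + 5 = 15


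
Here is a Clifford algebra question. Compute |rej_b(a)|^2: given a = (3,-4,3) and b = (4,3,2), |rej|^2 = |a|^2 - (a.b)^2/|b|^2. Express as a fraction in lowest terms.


|a|^2 = 3^2 + (-4)^2 + 3^2 = 34
|b|^2 = 4^2 + 3^2 + 2^2 = 29
a . b = 3*4 + (-4)*3 + 3*2 = 6
(a.b)^2 = 6^2 = 36
|rej|^2 = 34 - 36/29
= (986 - 36)/29
= 950/29
In lowest terms: 950/29


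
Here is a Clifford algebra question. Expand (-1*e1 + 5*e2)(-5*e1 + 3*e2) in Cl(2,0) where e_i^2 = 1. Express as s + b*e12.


Expand: (-1*e1 + 5*e2)(-5*e1 + 3*e2)
= (-1)*(-5)*e1e1 + (-1)*3*e1e2 + 5*(-5)*e2e1 + 5*3*e2e2
Using e1^2 = e2^2 = 1, e2e1 = -e1e2:
Scalar part s = (-1)*(-5) + 5*3 = 5 + 15 = 20
Bivector part b = (-1)*3 - 5*(-5) = -3 - (-25) = 22
uv = 20 + 22*e12


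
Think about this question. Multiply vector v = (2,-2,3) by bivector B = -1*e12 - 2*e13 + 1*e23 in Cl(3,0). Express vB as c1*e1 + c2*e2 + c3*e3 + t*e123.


vB has grade-1 (vector) and grade-3 (trivector) parts: vB = (v _| B) + (v ^ B).
Vector part <vB>_1:
  e1: -v2*b12 - v3*b13 = -(-2)*(-1) - (3)*(-2) = 4
  e2: v1*b12 - v3*b23 = (2)*(-1) - (3)*(1) = -5
  e3: v1*b13 + v2*b23 = (2)*(-2) + (-2)*(1) = -6
Trivector part <vB>_3:
  e123: v1*b23 - v2*b13 + v3*b12 = (2)*(1) - (-2)*(-2) + (3)*(-1) = -5
vB = 4*e1 - 5*e2 - 6*e3 - 5*e123


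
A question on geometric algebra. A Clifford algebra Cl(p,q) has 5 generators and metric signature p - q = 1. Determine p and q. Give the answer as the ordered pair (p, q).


We need p + q = 5 and p - q = 1.
Adding: 2p = 5 + 1 = 6, so p = 3.
Then q = 5 - 3 = 2.
(p, q) = (3, 2)


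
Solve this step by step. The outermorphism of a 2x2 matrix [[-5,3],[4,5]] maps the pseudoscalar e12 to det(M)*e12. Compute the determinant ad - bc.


The outermorphism of a linear map f sends e1^e2 to f(e1)^f(e2).
f(e1) = -5*e1 + 4*e2
f(e2) = 3*e1 + 5*e2
f(e1) ^ f(e2) = (-5*e1 + 4*e2) ^ (3*e1 + 5*e2)
= (-5)*5*e12 + 4*3*e21
= (-25 - 12)*e12
= -37*e12
Coefficient = -37


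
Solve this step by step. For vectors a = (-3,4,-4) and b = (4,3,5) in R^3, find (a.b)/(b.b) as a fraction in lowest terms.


Projection coefficient = (a . b) / (b . b)
a . b = (-3)*4 + 4*3 + (-4)*5
= -12 + 12 + (-20) = -20
b . b = 4^2 + 3^2 + 5^2
= 16 + 9 + 25 = 50
Coefficient = -20/50
In lowest terms: -2/5


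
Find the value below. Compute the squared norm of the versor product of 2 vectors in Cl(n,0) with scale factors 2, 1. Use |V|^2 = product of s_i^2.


Each vector v_i has |v_i|^2 = s_i^2
Squared scales: 2^2 = 4, 1^2 = 1
|V|^2 = 4 * 1
= 4


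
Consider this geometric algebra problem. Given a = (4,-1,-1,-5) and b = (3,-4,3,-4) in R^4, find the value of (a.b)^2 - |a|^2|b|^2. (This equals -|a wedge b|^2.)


a . b = 4*3 + (-1)*(-4) + (-1)*3 + (-5)*(-4)
= 12 + 4 + (-3) + 20 = 33
|a|^2 = 4^2 + (-1)^2 + (-1)^2 + (-5)^2 = 43
|b|^2 = 3^2 + (-4)^2 + 3^2 + (-4)^2 = 50
(a.b)^2 = 33^2 = 1089
|a|^2 * |b|^2 = 43 * 50 = 2150
Result = 1089 - 2150 = -1061


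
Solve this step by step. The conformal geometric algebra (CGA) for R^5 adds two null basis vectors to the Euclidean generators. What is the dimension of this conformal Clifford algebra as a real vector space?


The conformal model of R^5 uses Cl(6,1): the 5 Euclidean generators plus two extra orthogonal generators e+ (e+^2 = +1) and e- (e-^2 = -1), from which the null vectors e0, einf are built.
Number of generators m = 5 + 2 = 7.
dim Cl(p,q) = 2^m = 2^7 = 128


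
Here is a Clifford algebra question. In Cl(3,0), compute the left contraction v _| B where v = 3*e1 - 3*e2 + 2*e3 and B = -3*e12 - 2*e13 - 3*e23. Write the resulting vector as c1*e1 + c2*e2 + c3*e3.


Left contraction v _| B = <vB>_1 (grade-1 part of the geometric product vB).
Using e1_|e12 = e2, e2_|e12 = -e1, e1_|e13 = e3, e3_|e13 = -e1, e2_|e23 = e3, e3_|e23 = -e2:
e1 coeff: -v2*b12 - v3*b13 = -(-3)*(-3) - (2)*(-2) = -5
e2 coeff: v1*b12 - v3*b23 = (3)*(-3) - (2)*(-3) = -3
e3 coeff: v1*b13 + v2*b23 = (3)*(-2) + (-3)*(-3) = 3
v _| B = -5*e1 - 3*e2 + 3*e3


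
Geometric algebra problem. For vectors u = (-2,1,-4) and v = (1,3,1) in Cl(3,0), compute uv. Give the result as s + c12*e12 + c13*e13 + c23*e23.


In Cl(3,0): e_i^2 = 1, e_ie_j = -e_je_i for i != j.
Scalar part = u . v = (-2)*1 + 1*3 + (-4)*1
= -2 + 3 + (-4) = -3
e12 coeff = (-2)*3 - 1*1 = -6 - 1 = -7
e13 coeff = (-2)*1 - (-4)*1 = -2 - (-4) = 2
e23 coeff = 1*1 - (-4)*3 = 1 - (-12) = 13
uv = -3 - 7*e12 + 2*e13 + 13*e23


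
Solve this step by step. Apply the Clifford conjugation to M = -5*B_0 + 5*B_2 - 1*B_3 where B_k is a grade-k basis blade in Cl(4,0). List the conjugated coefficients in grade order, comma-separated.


Clifford conjugate sign for grade k: (-1)^(k(k+1)/2)
Grade 0: (-1)^(0*1/2) = (-1)^0 = 1, coeff -5 -> -5
Grade 2: (-1)^(2*3/2) = (-1)^3 = -1, coeff 5 -> -5
Grade 3: (-1)^(3*4/2) = (-1)^6 = 1, coeff -1 -> -1
Conjugated coefficients: -5, -5, -1


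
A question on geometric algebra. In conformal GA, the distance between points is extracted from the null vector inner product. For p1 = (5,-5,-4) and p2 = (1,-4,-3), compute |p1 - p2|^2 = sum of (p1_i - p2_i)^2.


p1 - p2 = (4, -1, -1)
|p1 - p2|^2 = 4^2 + (-1)^2 + (-1)^2
= 16 + 1 + 1
= 18


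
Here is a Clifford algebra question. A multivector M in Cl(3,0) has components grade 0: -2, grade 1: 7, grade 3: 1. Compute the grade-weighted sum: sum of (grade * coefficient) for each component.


Grade-weighted sum = sum of grade_k * coefficient_k
0*(-2) = 0
1*7 = 7
3*1 = 3
Total = 0 + 7 + 3 = 10


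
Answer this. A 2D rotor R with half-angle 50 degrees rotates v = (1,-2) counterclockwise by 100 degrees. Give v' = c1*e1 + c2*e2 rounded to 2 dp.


Rotor R = cos(50deg) - sin(50deg)*e12
Rotation angle theta = 2 * 50 = 100 degrees
v' = R*v*~R rotates v by theta.
cos(100deg) = -0.1736, sin(100deg) = 0.9848
v'_1 = 1*cos(100deg) - (-2)*sin(100deg)
= 1*(-0.1736) - (-2)*0.9848
= 1.80
v'_2 = 1*sin(100deg) + (-2)*cos(100deg)
= 1*0.9848 + (-2)*(-0.1736)
= 1.33
v' = 1.80*e1 + 1.33*e2


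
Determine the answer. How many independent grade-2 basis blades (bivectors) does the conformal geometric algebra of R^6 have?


The conformal model of R^6 uses Cl(7,1) with m = 6 + 2 = 8 generators.
Number of grade-2 blades = C(m, 2) = C(8, 2)
= 8*7/2 = 28


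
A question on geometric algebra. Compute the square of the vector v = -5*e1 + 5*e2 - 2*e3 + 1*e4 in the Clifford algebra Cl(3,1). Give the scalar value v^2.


v^2 = sum of c_i^2 * e_i^2
Positive signature terms (e_i^2 = +1): (-5)^2 + 5^2 + (-2)^2 = 54
Negative signature terms (e_j^2 = -1): 1^2 = 1
v^2 = 54 - 1 = 53


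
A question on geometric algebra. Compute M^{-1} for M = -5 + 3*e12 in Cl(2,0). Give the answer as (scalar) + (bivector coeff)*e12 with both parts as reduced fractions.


M = -5 + 3*e12, where e12^2 = -1.
Since M commutes with its reverse ~M = a - b*e12, M * ~M = a^2 - b^2*e12^2 = a^2 + b^2.
So M^{-1} = ~M / (a^2 + b^2) = (a - b*e12)/(a^2 + b^2).
a^2 + b^2 = 25 + 9 = 34
Scalar part = -5/34 = -5/34
Bivector coeff = -3/34 = -3/34
M^{-1} = -5/34 - 3/34*e12


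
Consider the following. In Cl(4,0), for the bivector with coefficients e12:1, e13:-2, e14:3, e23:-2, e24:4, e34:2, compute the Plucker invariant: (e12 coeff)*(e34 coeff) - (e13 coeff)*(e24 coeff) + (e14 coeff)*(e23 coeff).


Plucker relation: af - be + cd
a*f = 1*2 = 2
b*e = (-2)*4 = -8
c*d = 3*(-2) = -6
af - be + cd = 2 - (-8) + (-6)
= 4


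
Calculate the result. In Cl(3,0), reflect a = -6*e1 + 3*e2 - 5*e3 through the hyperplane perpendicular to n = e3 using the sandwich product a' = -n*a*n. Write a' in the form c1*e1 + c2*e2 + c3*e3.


Reflection formula: a' = -n*a*n, with n = e3 (unit vector, n^2 = 1).
For reflection through hyperplane perp to e3:
The component along e3 flips sign, others stay.
a = (-6, 3, -5)
a' = (-6, 3, 5)
a' = -6*e1 + 3*e2 + 5*e3


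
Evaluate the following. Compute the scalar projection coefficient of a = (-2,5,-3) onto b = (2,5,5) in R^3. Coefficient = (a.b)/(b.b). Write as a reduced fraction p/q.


Projection coefficient = (a . b) / (b . b)
a . b = (-2)*2 + 5*5 + (-3)*5
= -4 + 25 + (-15) = 6
b . b = 2^2 + 5^2 + 5^2
= 4 + 25 + 25 = 54
Coefficient = 6/54
In lowest terms: 1/9


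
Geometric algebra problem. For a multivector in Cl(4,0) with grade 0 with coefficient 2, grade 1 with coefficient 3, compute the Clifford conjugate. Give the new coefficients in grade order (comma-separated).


Clifford conjugate sign for grade k: (-1)^(k(k+1)/2)
Grade 0: (-1)^(0*1/2) = (-1)^0 = 1, coeff 2 -> 2
Grade 1: (-1)^(1*2/2) = (-1)^1 = -1, coeff 3 -> -3
Conjugated coefficients: 2, -3


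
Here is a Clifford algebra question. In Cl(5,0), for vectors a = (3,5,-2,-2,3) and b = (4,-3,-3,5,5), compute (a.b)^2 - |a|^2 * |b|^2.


a . b = 3*4 + 5*(-3) + (-2)*(-3) + (-2)*5 + 3*5
= 12 + (-15) + 6 + (-10) + 15 = 8
|a|^2 = 3^2 + 5^2 + (-2)^2 + (-2)^2 + 3^2 = 51
|b|^2 = 4^2 + (-3)^2 + (-3)^2 + 5^2 + 5^2 = 84
(a.b)^2 = 8^2 = 64
|a|^2 * |b|^2 = 51 * 84 = 4284
Result = 64 - 4284 = -4220


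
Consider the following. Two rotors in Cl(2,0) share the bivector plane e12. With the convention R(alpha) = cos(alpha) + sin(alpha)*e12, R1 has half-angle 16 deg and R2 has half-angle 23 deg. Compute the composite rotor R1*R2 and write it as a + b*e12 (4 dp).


Same-plane rotors commute and their half-angles add:
R1*R2 = cos(a1 + a2) + sin(a1 + a2)*e12.
a1 + a2 = 16 + 23 = 39 deg
cos(39 deg) = 0.7771
sin(39 deg) = 0.6293
R1*R2 = 0.7771 + 0.6293*e12


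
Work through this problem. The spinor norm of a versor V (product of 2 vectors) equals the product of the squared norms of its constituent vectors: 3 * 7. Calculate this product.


Spinor norm N(V) = |v1|^2 * |v2|^2 * ... * |v2|^2
= 3 * 7
Running product: 3, 21
N(V) = 21


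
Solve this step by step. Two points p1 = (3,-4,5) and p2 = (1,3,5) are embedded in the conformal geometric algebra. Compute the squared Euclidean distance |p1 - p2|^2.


p1 - p2 = (2, -7, 0)
|p1 - p2|^2 = 2^2 + (-7)^2 + 0^2
= 4 + 49 + 0
= 53


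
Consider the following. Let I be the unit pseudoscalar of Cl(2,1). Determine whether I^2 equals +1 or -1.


The pseudoscalar I = e1...e_n (product of all n generators) of Cl(p,q) satisfies I^2 = (-1)^(q + n(n-1)/2).
p = 2, q = 1, n = p + q = 3
n(n-1)/2 = 3 * 2 / 2 = 3
Exponent = q + n(n-1)/2 = 1 + 3 = 4
I^2 = (-1)^4 = +1


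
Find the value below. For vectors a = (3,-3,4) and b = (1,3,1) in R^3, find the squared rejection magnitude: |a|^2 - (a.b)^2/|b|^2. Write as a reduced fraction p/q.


|a|^2 = 3^2 + (-3)^2 + 4^2 = 34
|b|^2 = 1^2 + 3^2 + 1^2 = 11
a . b = 3*1 + (-3)*3 + 4*1 = -2
(a.b)^2 = (-2)^2 = 4
|rej|^2 = 34 - 4/11
= (374 - 4)/11
= 370/11
In lowest terms: 370/11


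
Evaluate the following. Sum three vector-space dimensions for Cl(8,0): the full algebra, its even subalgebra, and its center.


n = 8 + 0 = 8
Total dim = 2^8 = 256
Even subalgebra dim = 2^7 = 128
n is even, so center dim = 1
Sum = 256 + 128 + 1 = 385


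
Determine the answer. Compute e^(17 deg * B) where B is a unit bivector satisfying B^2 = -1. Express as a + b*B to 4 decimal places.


For a unit bivector B with B^2 = -1, the exponential series gives
e^(theta*B) = cos(theta) + sin(theta)*B (the GA analogue of Euler's formula).
theta = 17 degrees = 0.296706 rad
cos(17 deg) = 0.9563
sin(17 deg) = 0.2924
exp(theta*B) = 0.9563 + 0.2924*B


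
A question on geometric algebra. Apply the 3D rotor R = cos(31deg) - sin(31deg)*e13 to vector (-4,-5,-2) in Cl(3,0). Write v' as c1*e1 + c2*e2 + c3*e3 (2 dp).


Rotor R = cos(31deg) - sin(31deg)*e13
Rotation angle theta = 2 * 31 = 62 degrees in the e13 plane (e1 -> e3).
The component perpendicular to the plane (e2) is invariant: v'_2 = v2 = -5.00
cos(62deg) = 0.4695, sin(62deg) = 0.8829
v'_1 = v1*cos(theta) - v3*sin(theta) = -4*0.4695 - (-2)*0.8829 = -0.11
v'_3 = v1*sin(theta) + v3*cos(theta) = -4*0.8829 + (-2)*0.4695 = -4.47
v' = -0.11*e1 - 5.00*e2 - 4.47*e3


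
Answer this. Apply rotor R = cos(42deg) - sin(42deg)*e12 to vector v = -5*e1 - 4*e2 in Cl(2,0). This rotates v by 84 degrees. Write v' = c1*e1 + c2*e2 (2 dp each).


Rotor R = cos(42deg) - sin(42deg)*e12
Rotation angle theta = 2 * 42 = 84 degrees
v' = R*v*~R rotates v by theta.
cos(84deg) = 0.1045, sin(84deg) = 0.9945
v'_1 = -5*cos(84deg) - (-4)*sin(84deg)
= -5*0.1045 - (-4)*0.9945
= 3.46
v'_2 = -5*sin(84deg) + (-4)*cos(84deg)
= -5*0.9945 + (-4)*0.1045
= -5.39
v' = 3.46*e1 - 5.39*e2


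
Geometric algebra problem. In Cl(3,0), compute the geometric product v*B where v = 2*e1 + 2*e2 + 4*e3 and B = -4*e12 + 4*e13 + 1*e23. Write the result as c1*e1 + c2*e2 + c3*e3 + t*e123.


vB has grade-1 (vector) and grade-3 (trivector) parts: vB = (v _| B) + (v ^ B).
Vector part <vB>_1:
  e1: -v2*b12 - v3*b13 = -(2)*(-4) - (4)*(4) = -8
  e2: v1*b12 - v3*b23 = (2)*(-4) - (4)*(1) = -12
  e3: v1*b13 + v2*b23 = (2)*(4) + (2)*(1) = 10
Trivector part <vB>_3:
  e123: v1*b23 - v2*b13 + v3*b12 = (2)*(1) - (2)*(4) + (4)*(-4) = -22
vB = -8*e1 - 12*e2 + 10*e3 - 22*e123


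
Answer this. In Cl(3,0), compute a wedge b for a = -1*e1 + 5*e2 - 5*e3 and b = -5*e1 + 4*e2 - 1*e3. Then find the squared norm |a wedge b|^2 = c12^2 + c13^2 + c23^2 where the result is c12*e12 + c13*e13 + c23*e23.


a wedge b = (a1*b2 - a2*b1)*e12 + (a1*b3 - a3*b1)*e13 + (a2*b3 - a3*b2)*e23
e12 coeff: (-1)*4 - 5*(-5) = -4 - (-25) = 21
e13 coeff: (-1)*(-1) - (-5)*(-5) = 1 - 25 = -24
e23 coeff: 5*(-1) - (-5)*4 = -5 - (-20) = 15
|a wedge b|^2 = 21^2 + (-24)^2 + 15^2
= 441 + 576 + 225
= 1242


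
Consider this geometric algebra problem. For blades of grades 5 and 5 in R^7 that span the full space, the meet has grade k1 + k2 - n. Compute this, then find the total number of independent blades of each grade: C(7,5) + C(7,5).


Meet grade = grade(A) + grade(B) - n
= 5 + 5 - 7 = 3
C(7,5) = 21
C(7,5) = 21
dim_A + dim_B = 21 + 21 = 42


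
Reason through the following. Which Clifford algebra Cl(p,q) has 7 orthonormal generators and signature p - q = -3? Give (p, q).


We need p + q = 7 and p - q = -3.
Adding: 2p = 7 + (-3) = 4, so p = 2.
Then q = 7 - 2 = 5.
(p, q) = (2, 5)


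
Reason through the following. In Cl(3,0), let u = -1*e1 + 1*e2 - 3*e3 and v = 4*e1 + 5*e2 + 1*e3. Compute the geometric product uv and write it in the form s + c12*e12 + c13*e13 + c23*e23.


In Cl(3,0): e_i^2 = 1, e_ie_j = -e_je_i for i != j.
Scalar part = u . v = (-1)*4 + 1*5 + (-3)*1
= -4 + 5 + (-3) = -2
e12 coeff = (-1)*5 - 1*4 = -5 - 4 = -9
e13 coeff = (-1)*1 - (-3)*4 = -1 - (-12) = 11
e23 coeff = 1*1 - (-3)*5 = 1 - (-15) = 16
uv = -2 - 9*e12 + 11*e13 + 16*e23


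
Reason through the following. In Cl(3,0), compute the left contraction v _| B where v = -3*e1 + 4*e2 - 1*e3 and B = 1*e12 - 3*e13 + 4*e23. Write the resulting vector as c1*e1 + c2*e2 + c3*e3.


Left contraction v _| B = <vB>_1 (grade-1 part of the geometric product vB).
Using e1_|e12 = e2, e2_|e12 = -e1, e1_|e13 = e3, e3_|e13 = -e1, e2_|e23 = e3, e3_|e23 = -e2:
e1 coeff: -v2*b12 - v3*b13 = -(4)*(1) - (-1)*(-3) = -7
e2 coeff: v1*b12 - v3*b23 = (-3)*(1) - (-1)*(4) = 1
e3 coeff: v1*b13 + v2*b23 = (-3)*(-3) + (4)*(4) = 25
v _| B = -7*e1 + 1*e2 + 25*e3


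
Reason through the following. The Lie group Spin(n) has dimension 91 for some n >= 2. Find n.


dim Spin(n) = dim so(n) = n(n-1)/2.
Solve n(n-1)/2 = 91, i.e. n^2 - n - 182 = 0.
Discriminant = 1 + 8*91 = 729
n = (1 + sqrt(729))/2 = (1 + 27)/2 = 14


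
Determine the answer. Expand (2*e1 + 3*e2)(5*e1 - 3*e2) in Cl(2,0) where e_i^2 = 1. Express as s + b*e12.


Expand: (2*e1 + 3*e2)(5*e1 - 3*e2)
= 2*5*e1e1 + 2*(-3)*e1e2 + 3*5*e2e1 + 3*(-3)*e2e2
Using e1^2 = e2^2 = 1, e2e1 = -e1e2:
Scalar part s = 2*5 + 3*(-3) = 10 + (-9) = 1
Bivector part b = 2*(-3) - 3*5 = -6 - 15 = -21
uv = 1 - 21*e12


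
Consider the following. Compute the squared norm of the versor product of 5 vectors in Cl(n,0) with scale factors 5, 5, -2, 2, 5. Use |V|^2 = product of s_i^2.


Each vector v_i has |v_i|^2 = s_i^2
Squared scales: 5^2 = 25, 5^2 = 25, (-2)^2 = 4, 2^2 = 4, 5^2 = 25
|V|^2 = 25 * 25 * 4 * 4 * 25
= 250000


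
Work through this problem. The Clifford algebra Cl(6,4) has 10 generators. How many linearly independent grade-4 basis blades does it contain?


Number of grade-k basis blades in Cl(p,q) with n = p + q is C(n, k).
n = 6 + 4 = 10
C(10, 4) = 10! / (4! * 6!)
= 3628800 / (24 * 720)
= 210


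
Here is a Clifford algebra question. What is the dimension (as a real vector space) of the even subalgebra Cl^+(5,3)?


Even subalgebra dimension = 2^(n-1)
n = 5 + 3 = 8
2^(8 - 1) = 2^7 = 128
Verification: sum of C(8,k) for even k = 1 + 28 + 70 + 28 + 1 = 128
Result = 128


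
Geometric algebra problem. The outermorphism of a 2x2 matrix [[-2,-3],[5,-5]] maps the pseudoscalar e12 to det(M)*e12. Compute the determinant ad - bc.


The outermorphism of a linear map f sends e1^e2 to f(e1)^f(e2).
f(e1) = -2*e1 + 5*e2
f(e2) = -3*e1 - 5*e2
f(e1) ^ f(e2) = (-2*e1 + 5*e2) ^ (-3*e1 - 5*e2)
= (-2)*(-5)*e12 + 5*(-3)*e21
= (10 - (-15))*e12
= 25*e12
Coefficient = 25


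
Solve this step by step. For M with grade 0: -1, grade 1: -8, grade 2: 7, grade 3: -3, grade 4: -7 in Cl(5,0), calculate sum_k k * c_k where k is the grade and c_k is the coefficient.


Grade-weighted sum = sum of grade_k * coefficient_k
0*(-1) = 0
1*(-8) = -8
2*7 = 14
3*(-3) = -9
4*(-7) = -28
Total = 0 + (-8) + 14 + (-9) + (-28) = -31


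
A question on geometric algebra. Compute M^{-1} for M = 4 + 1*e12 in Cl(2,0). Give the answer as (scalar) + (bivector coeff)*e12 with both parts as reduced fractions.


M = 4 + 1*e12, where e12^2 = -1.
Since M commutes with its reverse ~M = a - b*e12, M * ~M = a^2 - b^2*e12^2 = a^2 + b^2.
So M^{-1} = ~M / (a^2 + b^2) = (a - b*e12)/(a^2 + b^2).
a^2 + b^2 = 16 + 1 = 17
Scalar part = 4/17 = 4/17
Bivector coeff = -1/17 = -1/17
M^{-1} = 4/17 - 1/17*e12


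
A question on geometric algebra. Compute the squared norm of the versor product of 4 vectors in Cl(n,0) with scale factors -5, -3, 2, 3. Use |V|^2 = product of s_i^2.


Each vector v_i has |v_i|^2 = s_i^2
Squared scales: (-5)^2 = 25, (-3)^2 = 9, 2^2 = 4, 3^2 = 9
|V|^2 = 25 * 9 * 4 * 9
= 8100


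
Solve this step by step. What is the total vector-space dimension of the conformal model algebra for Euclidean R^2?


The conformal model of R^2 uses Cl(3,1): the 2 Euclidean generators plus two extra orthogonal generators e+ (e+^2 = +1) and e- (e-^2 = -1), from which the null vectors e0, einf are built.
Number of generators m = 2 + 2 = 4.
dim Cl(p,q) = 2^m = 2^4 = 16


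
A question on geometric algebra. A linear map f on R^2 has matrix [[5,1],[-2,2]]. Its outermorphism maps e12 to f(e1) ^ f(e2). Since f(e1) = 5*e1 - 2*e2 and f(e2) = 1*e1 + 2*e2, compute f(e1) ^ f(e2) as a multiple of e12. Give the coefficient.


The outermorphism of a linear map f sends e1^e2 to f(e1)^f(e2).
f(e1) = 5*e1 - 2*e2
f(e2) = 1*e1 + 2*e2
f(e1) ^ f(e2) = (5*e1 - 2*e2) ^ (1*e1 + 2*e2)
= 5*2*e12 + (-2)*1*e21
= (10 - (-2))*e12
= 12*e12
Coefficient = 12


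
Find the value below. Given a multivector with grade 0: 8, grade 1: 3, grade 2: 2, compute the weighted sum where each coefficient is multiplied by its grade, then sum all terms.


Grade-weighted sum = sum of grade_k * coefficient_k
0*8 = 0
1*3 = 3
2*2 = 4
Total = 0 + 3 + 4 = 7


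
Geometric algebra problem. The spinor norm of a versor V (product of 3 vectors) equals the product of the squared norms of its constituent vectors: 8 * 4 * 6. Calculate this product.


Spinor norm N(V) = |v1|^2 * |v2|^2 * ... * |v3|^2
= 8 * 4 * 6
Running product: 8, 32, 192
N(V) = 192


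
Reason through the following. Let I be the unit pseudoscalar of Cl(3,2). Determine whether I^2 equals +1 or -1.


The pseudoscalar I = e1...e_n (product of all n generators) of Cl(p,q) satisfies I^2 = (-1)^(q + n(n-1)/2).
p = 3, q = 2, n = p + q = 5
n(n-1)/2 = 5 * 4 / 2 = 10
Exponent = q + n(n-1)/2 = 2 + 10 = 12
I^2 = (-1)^12 = +1


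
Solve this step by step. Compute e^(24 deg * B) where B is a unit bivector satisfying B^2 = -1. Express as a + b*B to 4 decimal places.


For a unit bivector B with B^2 = -1, the exponential series gives
e^(theta*B) = cos(theta) + sin(theta)*B (the GA analogue of Euler's formula).
theta = 24 degrees = 0.418879 rad
cos(24 deg) = 0.9135
sin(24 deg) = 0.4067
exp(theta*B) = 0.9135 + 0.4067*B


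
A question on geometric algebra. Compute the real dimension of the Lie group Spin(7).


Spin(n) double-covers SO(n); both have Lie algebra so(n) of dimension n(n-1)/2.
n = 7
n(n-1) = 7 * 6 = 42
dim Spin(7) = 42/2 = 21


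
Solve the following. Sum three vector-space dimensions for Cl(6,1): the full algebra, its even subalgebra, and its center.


n = 6 + 1 = 7
Total dim = 2^7 = 128
Even subalgebra dim = 2^6 = 64
n is odd, so center dim = 2
Sum = 128 + 64 + 2 = 194


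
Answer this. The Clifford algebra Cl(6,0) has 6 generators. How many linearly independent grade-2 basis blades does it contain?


Number of grade-k basis blades in Cl(p,q) with n = p + q is C(n, k).
n = 6 + 0 = 6
C(6, 2) = 6! / (2! * 4!)
= 720 / (2 * 24)
= 15


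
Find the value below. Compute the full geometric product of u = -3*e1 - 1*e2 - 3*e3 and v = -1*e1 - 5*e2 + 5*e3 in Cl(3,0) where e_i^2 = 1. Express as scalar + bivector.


In Cl(3,0): e_i^2 = 1, e_ie_j = -e_je_i for i != j.
Scalar part = u . v = (-3)*(-1) + (-1)*(-5) + (-3)*5
= 3 + 5 + (-15) = -7
e12 coeff = (-3)*(-5) - (-1)*(-1) = 15 - 1 = 14
e13 coeff = (-3)*5 - (-3)*(-1) = -15 - 3 = -18
e23 coeff = (-1)*5 - (-3)*(-5) = -5 - 15 = -20
uv = -7 + 14*e12 - 18*e13 - 20*e23


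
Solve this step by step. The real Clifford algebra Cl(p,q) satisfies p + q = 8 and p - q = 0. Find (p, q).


We need p + q = 8 and p - q = 0.
Adding: 2p = 8 + 0 = 8, so p = 4.
Then q = 8 - 4 = 4.
(p, q) = (4, 4)


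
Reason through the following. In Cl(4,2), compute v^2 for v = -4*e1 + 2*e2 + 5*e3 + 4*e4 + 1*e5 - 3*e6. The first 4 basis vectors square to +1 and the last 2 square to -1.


v^2 = sum of c_i^2 * e_i^2
Positive signature terms (e_i^2 = +1): (-4)^2 + 2^2 + 5^2 + 4^2 = 61
Negative signature terms (e_j^2 = -1): 1^2 + (-3)^2 = 10
v^2 = 61 - 10 = 51


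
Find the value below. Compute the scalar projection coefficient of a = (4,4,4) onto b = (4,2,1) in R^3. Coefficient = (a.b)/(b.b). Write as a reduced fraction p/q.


Projection coefficient = (a . b) / (b . b)
a . b = 4*4 + 4*2 + 4*1
= 16 + 8 + 4 = 28
b . b = 4^2 + 2^2 + 1^2
= 16 + 4 + 1 = 21
Coefficient = 28/21
In lowest terms: 4/3


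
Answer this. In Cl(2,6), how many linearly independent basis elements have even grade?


Even subalgebra dimension = 2^(n-1)
n = 2 + 6 = 8
2^(8 - 1) = 2^7 = 128
Verification: sum of C(8,k) for even k = 1 + 28 + 70 + 28 + 1 = 128
Result = 128


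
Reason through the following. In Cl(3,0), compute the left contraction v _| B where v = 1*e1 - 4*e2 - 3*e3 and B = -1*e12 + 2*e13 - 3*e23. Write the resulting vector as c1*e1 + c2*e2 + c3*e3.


Left contraction v _| B = <vB>_1 (grade-1 part of the geometric product vB).
Using e1_|e12 = e2, e2_|e12 = -e1, e1_|e13 = e3, e3_|e13 = -e1, e2_|e23 = e3, e3_|e23 = -e2:
e1 coeff: -v2*b12 - v3*b13 = -(-4)*(-1) - (-3)*(2) = 2
e2 coeff: v1*b12 - v3*b23 = (1)*(-1) - (-3)*(-3) = -10
e3 coeff: v1*b13 + v2*b23 = (1)*(2) + (-4)*(-3) = 14
v _| B = 2*e1 - 10*e2 + 14*e3


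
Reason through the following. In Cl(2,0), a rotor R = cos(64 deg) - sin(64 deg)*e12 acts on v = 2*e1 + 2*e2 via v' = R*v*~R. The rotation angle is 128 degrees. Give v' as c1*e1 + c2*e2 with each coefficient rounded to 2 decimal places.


Rotor R = cos(64deg) - sin(64deg)*e12
Rotation angle theta = 2 * 64 = 128 degrees
v' = R*v*~R rotates v by theta.
cos(128deg) = -0.6157, sin(128deg) = 0.7880
v'_1 = 2*cos(128deg) - 2*sin(128deg)
= 2*(-0.6157) - 2*0.7880
= -2.81
v'_2 = 2*sin(128deg) + 2*cos(128deg)
= 2*0.7880 + 2*(-0.6157)
= 0.34
v' = -2.81*e1 + 0.34*e2


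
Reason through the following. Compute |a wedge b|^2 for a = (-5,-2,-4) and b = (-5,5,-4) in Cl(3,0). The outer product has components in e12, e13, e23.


a wedge b = (a1*b2 - a2*b1)*e12 + (a1*b3 - a3*b1)*e13 + (a2*b3 - a3*b2)*e23
e12 coeff: (-5)*5 - (-2)*(-5) = -25 - 10 = -35
e13 coeff: (-5)*(-4) - (-4)*(-5) = 20 - 20 = 0
e23 coeff: (-2)*(-4) - (-4)*5 = 8 - (-20) = 28
|a wedge b|^2 = (-35)^2 + 0^2 + 28^2
= 1225 + 0 + 784
= 2009


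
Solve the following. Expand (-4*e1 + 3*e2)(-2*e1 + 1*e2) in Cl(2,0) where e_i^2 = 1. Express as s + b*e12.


Expand: (-4*e1 + 3*e2)(-2*e1 + 1*e2)
= (-4)*(-2)*e1e1 + (-4)*1*e1e2 + 3*(-2)*e2e1 + 3*1*e2e2
Using e1^2 = e2^2 = 1, e2e1 = -e1e2:
Scalar part s = (-4)*(-2) + 3*1 = 8 + 3 = 11
Bivector part b = (-4)*1 - 3*(-2) = -4 - (-6) = 2
uv = 11 + 2*e12


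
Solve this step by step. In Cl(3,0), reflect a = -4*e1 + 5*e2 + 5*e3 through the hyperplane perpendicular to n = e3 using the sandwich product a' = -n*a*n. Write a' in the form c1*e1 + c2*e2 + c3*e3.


Reflection formula: a' = -n*a*n, with n = e3 (unit vector, n^2 = 1).
For reflection through hyperplane perp to e3:
The component along e3 flips sign, others stay.
a = (-4, 5, 5)
a' = (-4, 5, -5)
a' = -4*e1 + 5*e2 - 5*e3


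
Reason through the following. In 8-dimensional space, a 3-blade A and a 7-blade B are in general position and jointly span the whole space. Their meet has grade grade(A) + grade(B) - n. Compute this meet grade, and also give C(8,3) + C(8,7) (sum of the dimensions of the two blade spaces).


Meet grade = grade(A) + grade(B) - n
= 3 + 7 - 8 = 2
C(8,3) = 56
C(8,7) = 8
dim_A + dim_B = 56 + 8 = 64


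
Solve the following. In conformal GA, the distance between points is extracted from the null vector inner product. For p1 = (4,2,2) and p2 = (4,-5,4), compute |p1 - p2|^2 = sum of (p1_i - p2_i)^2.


p1 - p2 = (0, 7, -2)
|p1 - p2|^2 = 0^2 + 7^2 + (-2)^2
= 0 + 49 + 4
= 53
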